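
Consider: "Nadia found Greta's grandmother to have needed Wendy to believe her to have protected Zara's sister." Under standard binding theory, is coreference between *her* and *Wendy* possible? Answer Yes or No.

*Wendy* is an R-expression; Principle C requires it to be free (not bound by any c-commanding expression).
— her: subject of the clause headed by 'protected'; the R-expression locally c-commands the pronoun — coreference blocked (Principle B on the pronoun).

No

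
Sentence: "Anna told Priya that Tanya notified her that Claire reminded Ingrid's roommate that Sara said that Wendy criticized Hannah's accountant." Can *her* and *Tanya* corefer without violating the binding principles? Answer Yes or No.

No

*Tanya* is an R-expression; Principle C requires it to be free (not bound by any c-commanding expression).
— her: object of the clause headed by 'notified'; the R-expression locally c-commands the pronoun — coreference blocked (Principle B on the pronoun).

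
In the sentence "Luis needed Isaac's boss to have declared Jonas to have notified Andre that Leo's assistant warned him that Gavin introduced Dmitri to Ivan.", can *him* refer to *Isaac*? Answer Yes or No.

Yes

*him* is a pronoun; Principle B requires it to be free in its binding domain — the clause headed by 'warned'.
— Isaac: possessor inside the subject DP of the clause headed by 'declared'; does not c-command the pronoun — Principle B does not apply; allowed.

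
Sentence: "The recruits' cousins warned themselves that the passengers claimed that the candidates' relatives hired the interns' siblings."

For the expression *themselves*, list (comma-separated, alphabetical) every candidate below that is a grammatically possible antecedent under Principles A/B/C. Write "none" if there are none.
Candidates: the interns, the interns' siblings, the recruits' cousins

*themselves* is a reflexive; Principle A requires it to be bound within its binding domain — the matrix clause.
— the interns: possessor inside the object DP of the clause headed by 'hired'; does not c-command the reflexive — cannot bind it (Principle A).
— the interns' siblings: object of the clause headed by 'hired'; does not c-command the reflexive — cannot bind it (Principle A).
— the recruits' cousins: subject of the matrix clause; c-commands the reflexive within its binding domain — allowed (Principle A).

the recruits' cousins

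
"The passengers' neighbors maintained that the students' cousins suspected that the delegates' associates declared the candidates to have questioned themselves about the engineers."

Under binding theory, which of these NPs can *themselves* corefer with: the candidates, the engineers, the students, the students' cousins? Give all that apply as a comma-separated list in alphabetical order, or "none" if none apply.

the candidates

*themselves* is a reflexive; Principle A requires it to be bound within its binding domain — the clause headed by 'questioned'.
— the candidates: subject of the clause headed by 'questioned'; c-commands the reflexive within its binding domain — allowed (Principle A).
— the engineers: second object of the clause headed by 'questioned'; does not c-command the reflexive — cannot bind it (Principle A).
— the students: possessor inside the subject DP of the clause headed by 'suspected'; does not c-command the reflexive — cannot bind it (Principle A).
— the students' cousins: subject of the clause headed by 'suspected'; c-commands the reflexive but lies outside its binding domain — cannot bind it (Principle A).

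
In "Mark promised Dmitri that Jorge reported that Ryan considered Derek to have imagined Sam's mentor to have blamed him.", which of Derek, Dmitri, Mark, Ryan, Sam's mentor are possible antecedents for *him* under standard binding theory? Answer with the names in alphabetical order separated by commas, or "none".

*him* is a pronoun; Principle B requires it to be free in its binding domain — the clause headed by 'blamed'.
— Derek: subject of the clause headed by 'imagined'; c-commands the pronoun but lies outside its binding domain — allowed.
— Dmitri: object of the matrix clause; c-commands the pronoun but lies outside its binding domain — allowed.
— Mark: subject of the matrix clause; c-commands the pronoun but lies outside its binding domain — allowed.
— Ryan: subject of the clause headed by 'considered'; c-commands the pronoun but lies outside its binding domain — allowed.
— Sam's mentor: subject of the clause headed by 'blamed'; c-commands the pronoun within its binding domain — blocked (Principle B).

Derek, Dmitri, Mark, Ryan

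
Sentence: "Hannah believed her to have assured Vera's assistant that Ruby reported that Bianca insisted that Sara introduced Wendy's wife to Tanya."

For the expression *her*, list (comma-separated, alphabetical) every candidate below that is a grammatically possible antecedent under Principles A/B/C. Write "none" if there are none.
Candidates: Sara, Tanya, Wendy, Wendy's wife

*her* is a pronoun; Principle B requires it to be free in its binding domain — the matrix clause.
— Sara: subject of the clause headed by 'introduced'; is c-commanded by the pronoun; coreference would bind this R-expression — blocked (Principle C).
— Tanya: second object of the clause headed by 'introduced'; is c-commanded by the pronoun; coreference would bind this R-expression — blocked (Principle C).
— Wendy: possessor inside the object DP of the clause headed by 'introduced'; is c-commanded by the pronoun; coreference would bind this R-expression — blocked (Principle C).
— Wendy's wife: object of the clause headed by 'introduced'; is c-commanded by the pronoun; coreference would bind this R-expression — blocked (Principle C).

none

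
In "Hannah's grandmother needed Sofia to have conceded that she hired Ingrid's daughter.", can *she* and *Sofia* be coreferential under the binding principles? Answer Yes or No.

Yes

*Sofia* is an R-expression; Principle C requires it to be free (not bound by any c-commanding expression).
— she: subject of the clause headed by 'hired'; the pronoun does not c-command the R-expression — coreference allowed.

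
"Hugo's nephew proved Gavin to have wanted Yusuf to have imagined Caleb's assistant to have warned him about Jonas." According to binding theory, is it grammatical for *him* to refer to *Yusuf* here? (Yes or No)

*Yusuf* is an R-expression; Principle C requires it to be free (not bound by any c-commanding expression).
— him: object of the clause headed by 'warned'; the pronoun does not c-command the R-expression — coreference allowed.

Yes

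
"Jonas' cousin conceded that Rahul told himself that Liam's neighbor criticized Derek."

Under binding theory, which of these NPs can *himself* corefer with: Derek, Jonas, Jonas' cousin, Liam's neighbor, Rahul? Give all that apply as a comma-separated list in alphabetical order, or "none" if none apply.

*himself* is a reflexive; Principle A requires it to be bound within its binding domain — the clause headed by 'told'.
— Derek: object of the clause headed by 'criticized'; does not c-command the reflexive — cannot bind it (Principle A).
— Jonas: possessor inside the subject DP of the matrix clause; does not c-command the reflexive — cannot bind it (Principle A).
— Jonas' cousin: subject of the matrix clause; c-commands the reflexive but lies outside its binding domain — cannot bind it (Principle A).
— Liam's neighbor: subject of the clause headed by 'criticized'; does not c-command the reflexive — cannot bind it (Principle A).
— Rahul: subject of the clause headed by 'told'; c-commands the reflexive within its binding domain — allowed (Principle A).

Rahul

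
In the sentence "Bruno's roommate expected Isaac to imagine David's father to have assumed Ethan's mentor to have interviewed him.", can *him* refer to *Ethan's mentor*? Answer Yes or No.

No

*him* is a pronoun; Principle B requires it to be free in its binding domain — the clause headed by 'interviewed'.
— Ethan's mentor: subject of the clause headed by 'interviewed'; c-commands the pronoun within its binding domain — blocked (Principle B).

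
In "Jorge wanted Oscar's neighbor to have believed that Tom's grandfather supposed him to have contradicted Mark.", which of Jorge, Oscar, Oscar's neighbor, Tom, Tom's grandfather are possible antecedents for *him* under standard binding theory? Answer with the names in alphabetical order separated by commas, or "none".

*him* is a pronoun; Principle B requires it to be free in its binding domain — the clause headed by 'supposed'.
— Jorge: subject of the matrix clause; c-commands the pronoun but lies outside its binding domain — allowed.
— Oscar: possessor inside the subject DP of the clause headed by 'believed'; does not c-command the pronoun — Principle B does not apply; allowed.
— Oscar's neighbor: subject of the clause headed by 'believed'; c-commands the pronoun but lies outside its binding domain — allowed.
— Tom: possessor inside the subject DP of the clause headed by 'supposed'; does not c-command the pronoun — Principle B does not apply; allowed.
— Tom's grandfather: subject of the clause headed by 'supposed'; c-commands the pronoun within its binding domain — blocked (Principle B).

Jorge, Oscar, Oscar's neighbor, Tom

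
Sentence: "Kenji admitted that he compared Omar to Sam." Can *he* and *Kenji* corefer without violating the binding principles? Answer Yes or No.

Yes

*Kenji* is an R-expression; Principle C requires it to be free (not bound by any c-commanding expression).
— he: subject of the clause headed by 'compared'; the pronoun does not c-command the R-expression — coreference allowed.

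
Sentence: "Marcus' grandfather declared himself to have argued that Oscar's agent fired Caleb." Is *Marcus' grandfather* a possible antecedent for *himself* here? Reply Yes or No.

Yes

*himself* is a reflexive; Principle A requires it to be bound within its binding domain — the matrix clause.
— Marcus' grandfather: subject of the matrix clause; c-commands the reflexive within its binding domain — allowed (Principle A).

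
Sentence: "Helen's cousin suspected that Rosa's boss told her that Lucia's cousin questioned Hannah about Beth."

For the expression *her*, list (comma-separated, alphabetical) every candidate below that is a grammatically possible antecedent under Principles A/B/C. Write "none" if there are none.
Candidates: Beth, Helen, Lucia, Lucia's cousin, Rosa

Helen, Rosa

*her* is a pronoun; Principle B requires it to be free in its binding domain — the clause headed by 'told'.
— Beth: second object of the clause headed by 'questioned'; is c-commanded by the pronoun; coreference would bind this R-expression — blocked (Principle C).
— Helen: possessor inside the subject DP of the matrix clause; does not c-command the pronoun — Principle B does not apply; allowed.
— Lucia: possessor inside the subject DP of the clause headed by 'questioned'; is c-commanded by the pronoun; coreference would bind this R-expression — blocked (Principle C).
— Lucia's cousin: subject of the clause headed by 'questioned'; is c-commanded by the pronoun; coreference would bind this R-expression — blocked (Principle C).
— Rosa: possessor inside the subject DP of the clause headed by 'told'; does not c-command the pronoun — Principle B does not apply; allowed.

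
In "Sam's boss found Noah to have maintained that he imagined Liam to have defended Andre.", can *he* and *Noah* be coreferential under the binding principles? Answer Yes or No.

Yes

*Noah* is an R-expression; Principle C requires it to be free (not bound by any c-commanding expression).
— he: subject of the clause headed by 'imagined'; the pronoun does not c-command the R-expression — coreference allowed.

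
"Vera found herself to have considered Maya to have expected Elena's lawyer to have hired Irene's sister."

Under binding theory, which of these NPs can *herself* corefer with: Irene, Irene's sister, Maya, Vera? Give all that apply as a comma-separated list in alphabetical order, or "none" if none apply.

Vera

*herself* is a reflexive; Principle A requires it to be bound within its binding domain — the matrix clause.
— Irene: possessor inside the object DP of the clause headed by 'hired'; does not c-command the reflexive — cannot bind it (Principle A).
— Irene's sister: object of the clause headed by 'hired'; does not c-command the reflexive — cannot bind it (Principle A).
— Maya: subject of the clause headed by 'expected'; does not c-command the reflexive — cannot bind it (Principle A).
— Vera: subject of the matrix clause; c-commands the reflexive within its binding domain — allowed (Principle A).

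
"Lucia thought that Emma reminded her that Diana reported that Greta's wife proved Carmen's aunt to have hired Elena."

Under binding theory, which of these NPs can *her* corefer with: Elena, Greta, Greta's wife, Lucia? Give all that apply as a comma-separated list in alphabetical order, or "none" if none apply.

Lucia

*her* is a pronoun; Principle B requires it to be free in its binding domain — the clause headed by 'reminded'.
— Elena: object of the clause headed by 'hired'; is c-commanded by the pronoun; coreference would bind this R-expression — blocked (Principle C).
— Greta: possessor inside the subject DP of the clause headed by 'proved'; is c-commanded by the pronoun; coreference would bind this R-expression — blocked (Principle C).
— Greta's wife: subject of the clause headed by 'proved'; is c-commanded by the pronoun; coreference would bind this R-expression — blocked (Principle C).
— Lucia: subject of the matrix clause; c-commands the pronoun but lies outside its binding domain — allowed.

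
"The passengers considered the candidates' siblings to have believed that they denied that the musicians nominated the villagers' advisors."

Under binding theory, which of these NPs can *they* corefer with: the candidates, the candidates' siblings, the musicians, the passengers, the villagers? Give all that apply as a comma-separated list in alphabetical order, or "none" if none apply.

*they* is a pronoun; Principle B requires it to be free in its binding domain — the clause headed by 'denied'.
— the candidates: possessor inside the subject DP of the clause headed by 'believed'; does not c-command the pronoun — Principle B does not apply; allowed.
— the candidates' siblings: subject of the clause headed by 'believed'; c-commands the pronoun but lies outside its binding domain — allowed.
— the musicians: subject of the clause headed by 'nominated'; is c-commanded by the pronoun; coreference would bind this R-expression — blocked (Principle C).
— the passengers: subject of the matrix clause; c-commands the pronoun but lies outside its binding domain — allowed.
— the villagers: possessor inside the object DP of the clause headed by 'nominated'; is c-commanded by the pronoun; coreference would bind this R-expression — blocked (Principle C).

the candidates, the candidates' siblings, the passengers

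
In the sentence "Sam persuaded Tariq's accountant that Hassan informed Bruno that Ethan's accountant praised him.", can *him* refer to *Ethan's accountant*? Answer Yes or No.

*him* is a pronoun; Principle B requires it to be free in its binding domain — the clause headed by 'praised'.
— Ethan's accountant: subject of the clause headed by 'praised'; c-commands the pronoun within its binding domain — blocked (Principle B).

No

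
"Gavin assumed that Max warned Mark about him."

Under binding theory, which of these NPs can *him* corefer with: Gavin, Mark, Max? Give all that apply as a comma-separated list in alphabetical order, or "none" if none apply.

Gavin

*him* is a pronoun; Principle B requires it to be free in its binding domain — the clause headed by 'warned'.
— Gavin: subject of the matrix clause; c-commands the pronoun but lies outside its binding domain — allowed.
— Mark: object of the clause headed by 'warned'; c-commands the pronoun within its binding domain — blocked (Principle B).
— Max: subject of the clause headed by 'warned'; c-commands the pronoun within its binding domain — blocked (Principle B).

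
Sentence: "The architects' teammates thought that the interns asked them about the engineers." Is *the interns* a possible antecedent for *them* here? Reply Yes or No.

No

*them* is a pronoun; Principle B requires it to be free in its binding domain — the clause headed by 'asked'.
— the interns: subject of the clause headed by 'asked'; c-commands the pronoun within its binding domain — blocked (Principle B).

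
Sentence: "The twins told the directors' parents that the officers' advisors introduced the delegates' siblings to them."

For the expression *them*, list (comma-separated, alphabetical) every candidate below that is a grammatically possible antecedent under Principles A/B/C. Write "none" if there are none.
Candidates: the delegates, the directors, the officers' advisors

*them* is a pronoun; Principle B requires it to be free in its binding domain — the clause headed by 'introduced'.
— the delegates: possessor inside the object DP of the clause headed by 'introduced'; does not c-command the pronoun — Principle B does not apply; allowed.
— the directors: possessor inside the object DP of the matrix clause; does not c-command the pronoun — Principle B does not apply; allowed.
— the officers' advisors: subject of the clause headed by 'introduced'; c-commands the pronoun within its binding domain — blocked (Principle B).

the delegates, the directors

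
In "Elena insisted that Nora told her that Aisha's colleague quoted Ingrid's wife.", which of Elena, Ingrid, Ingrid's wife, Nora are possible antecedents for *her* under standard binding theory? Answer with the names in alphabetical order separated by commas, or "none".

*her* is a pronoun; Principle B requires it to be free in its binding domain — the clause headed by 'told'.
— Elena: subject of the matrix clause; c-commands the pronoun but lies outside its binding domain — allowed.
— Ingrid: possessor inside the object DP of the clause headed by 'quoted'; is c-commanded by the pronoun; coreference would bind this R-expression — blocked (Principle C).
— Ingrid's wife: object of the clause headed by 'quoted'; is c-commanded by the pronoun; coreference would bind this R-expression — blocked (Principle C).
— Nora: subject of the clause headed by 'told'; c-commands the pronoun within its binding domain — blocked (Principle B).

Elena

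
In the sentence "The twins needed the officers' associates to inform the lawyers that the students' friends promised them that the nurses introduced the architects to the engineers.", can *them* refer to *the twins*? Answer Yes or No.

Yes

*them* is a pronoun; Principle B requires it to be free in its binding domain — the clause headed by 'promised'.
— the twins: subject of the matrix clause; c-commands the pronoun but lies outside its binding domain — allowed.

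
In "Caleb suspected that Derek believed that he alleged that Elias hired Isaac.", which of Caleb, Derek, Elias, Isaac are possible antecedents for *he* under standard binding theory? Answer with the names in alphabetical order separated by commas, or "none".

Caleb, Derek

*he* is a pronoun; Principle B requires it to be free in its binding domain — the clause headed by 'alleged'.
— Caleb: subject of the matrix clause; c-commands the pronoun but lies outside its binding domain — allowed.
— Derek: subject of the clause headed by 'believed'; c-commands the pronoun but lies outside its binding domain — allowed.
— Elias: subject of the clause headed by 'hired'; is c-commanded by the pronoun; coreference would bind this R-expression — blocked (Principle C).
— Isaac: object of the clause headed by 'hired'; is c-commanded by the pronoun; coreference would bind this R-expression — blocked (Principle C).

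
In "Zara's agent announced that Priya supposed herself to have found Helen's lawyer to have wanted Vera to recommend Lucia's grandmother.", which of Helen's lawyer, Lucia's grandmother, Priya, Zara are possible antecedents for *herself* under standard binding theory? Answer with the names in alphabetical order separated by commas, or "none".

*herself* is a reflexive; Principle A requires it to be bound within its binding domain — the clause headed by 'supposed'.
— Helen's lawyer: subject of the clause headed by 'wanted'; does not c-command the reflexive — cannot bind it (Principle A).
— Lucia's grandmother: object of the clause headed by 'recommend'; does not c-command the reflexive — cannot bind it (Principle A).
— Priya: subject of the clause headed by 'supposed'; c-commands the reflexive within its binding domain — allowed (Principle A).
— Zara: possessor inside the subject DP of the matrix clause; does not c-command the reflexive — cannot bind it (Principle A).

Priya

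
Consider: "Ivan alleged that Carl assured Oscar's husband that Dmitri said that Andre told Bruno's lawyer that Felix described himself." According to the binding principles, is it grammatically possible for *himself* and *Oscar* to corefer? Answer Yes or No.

*himself* is a reflexive; Principle A requires it to be bound within its binding domain — the clause headed by 'described'.
— Oscar: possessor inside the object DP of the clause headed by 'assured'; does not c-command the reflexive — cannot bind it (Principle A).

No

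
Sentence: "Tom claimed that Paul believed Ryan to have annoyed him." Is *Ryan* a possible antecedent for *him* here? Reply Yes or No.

No

*him* is a pronoun; Principle B requires it to be free in its binding domain — the clause headed by 'annoyed'.
— Ryan: subject of the clause headed by 'annoyed'; c-commands the pronoun within its binding domain — blocked (Principle B).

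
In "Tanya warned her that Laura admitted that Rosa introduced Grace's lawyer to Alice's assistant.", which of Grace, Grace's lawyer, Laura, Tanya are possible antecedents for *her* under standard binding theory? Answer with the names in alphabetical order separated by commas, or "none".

none

*her* is a pronoun; Principle B requires it to be free in its binding domain — the matrix clause.
— Grace: possessor inside the object DP of the clause headed by 'introduced'; is c-commanded by the pronoun; coreference would bind this R-expression — blocked (Principle C).
— Grace's lawyer: object of the clause headed by 'introduced'; is c-commanded by the pronoun; coreference would bind this R-expression — blocked (Principle C).
— Laura: subject of the clause headed by 'admitted'; is c-commanded by the pronoun; coreference would bind this R-expression — blocked (Principle C).
— Tanya: subject of the matrix clause; c-commands the pronoun within its binding domain — blocked (Principle B).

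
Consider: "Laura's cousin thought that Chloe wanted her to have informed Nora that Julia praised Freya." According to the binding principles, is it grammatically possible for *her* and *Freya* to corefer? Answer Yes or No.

No

*her* is a pronoun; Principle B requires it to be free in its binding domain — the clause headed by 'wanted'.
— Freya: object of the clause headed by 'praised'; is c-commanded by the pronoun; coreference would bind this R-expression — blocked (Principle C).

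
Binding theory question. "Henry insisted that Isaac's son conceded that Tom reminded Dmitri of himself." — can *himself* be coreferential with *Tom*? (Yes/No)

Yes

*himself* is a reflexive; Principle A requires it to be bound within its binding domain — the clause headed by 'reminded'.
— Tom: subject of the clause headed by 'reminded'; c-commands the reflexive within its binding domain — allowed (Principle A).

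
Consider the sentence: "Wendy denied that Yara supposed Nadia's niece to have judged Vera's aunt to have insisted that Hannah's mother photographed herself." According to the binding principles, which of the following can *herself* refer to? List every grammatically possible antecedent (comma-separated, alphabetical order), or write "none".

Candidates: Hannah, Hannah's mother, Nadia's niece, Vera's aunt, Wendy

*herself* is a reflexive; Principle A requires it to be bound within its binding domain — the clause headed by 'photographed'.
— Hannah: possessor inside the subject DP of the clause headed by 'photographed'; does not c-command the reflexive — cannot bind it (Principle A).
— Hannah's mother: subject of the clause headed by 'photographed'; c-commands the reflexive within its binding domain — allowed (Principle A).
— Nadia's niece: subject of the clause headed by 'judged'; c-commands the reflexive but lies outside its binding domain — cannot bind it (Principle A).
— Vera's aunt: subject of the clause headed by 'insisted'; c-commands the reflexive but lies outside its binding domain — cannot bind it (Principle A).
— Wendy: subject of the matrix clause; c-commands the reflexive but lies outside its binding domain — cannot bind it (Principle A).

Hannah's mother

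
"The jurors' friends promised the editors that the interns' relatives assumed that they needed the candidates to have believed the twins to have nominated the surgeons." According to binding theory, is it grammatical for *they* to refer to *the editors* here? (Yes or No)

Yes

*the editors* is an R-expression; Principle C requires it to be free (not bound by any c-commanding expression).
— they: subject of the clause headed by 'needed'; the pronoun does not c-command the R-expression — coreference allowed.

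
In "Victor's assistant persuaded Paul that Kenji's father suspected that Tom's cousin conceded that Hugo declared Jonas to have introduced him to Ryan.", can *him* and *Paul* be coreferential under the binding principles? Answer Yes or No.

*Paul* is an R-expression; Principle C requires it to be free (not bound by any c-commanding expression).
— him: object of the clause headed by 'introduced'; the pronoun does not c-command the R-expression — coreference allowed.

Yes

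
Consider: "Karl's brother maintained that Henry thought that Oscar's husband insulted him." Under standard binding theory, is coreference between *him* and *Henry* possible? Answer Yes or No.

*Henry* is an R-expression; Principle C requires it to be free (not bound by any c-commanding expression).
— him: object of the clause headed by 'insulted'; the pronoun does not c-command the R-expression — coreference allowed.

Yes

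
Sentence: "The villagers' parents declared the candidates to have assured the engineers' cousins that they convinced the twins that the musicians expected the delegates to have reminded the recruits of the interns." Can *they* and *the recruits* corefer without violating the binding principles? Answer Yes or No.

*the recruits* is an R-expression; Principle C requires it to be free (not bound by any c-commanding expression).
— they: subject of the clause headed by 'convinced'; the pronoun c-commands the R-expression — coreference blocked (Principle C).

No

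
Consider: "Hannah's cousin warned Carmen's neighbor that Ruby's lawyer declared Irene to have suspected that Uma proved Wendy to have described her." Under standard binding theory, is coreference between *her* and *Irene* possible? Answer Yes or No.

*Irene* is an R-expression; Principle C requires it to be free (not bound by any c-commanding expression).
— her: object of the clause headed by 'described'; the pronoun does not c-command the R-expression — coreference allowed.

Yes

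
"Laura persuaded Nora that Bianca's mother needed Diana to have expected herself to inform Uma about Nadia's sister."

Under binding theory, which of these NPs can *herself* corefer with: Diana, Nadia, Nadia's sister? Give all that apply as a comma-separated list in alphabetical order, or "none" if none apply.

Diana

*herself* is a reflexive; Principle A requires it to be bound within its binding domain — the clause headed by 'expected'.
— Diana: subject of the clause headed by 'expected'; c-commands the reflexive within its binding domain — allowed (Principle A).
— Nadia: possessor inside the second object DP of the clause headed by 'inform'; does not c-command the reflexive — cannot bind it (Principle A).
— Nadia's sister: second object of the clause headed by 'inform'; does not c-command the reflexive — cannot bind it (Principle A).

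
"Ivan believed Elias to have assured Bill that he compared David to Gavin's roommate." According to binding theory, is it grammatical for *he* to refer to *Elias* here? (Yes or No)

Yes

*Elias* is an R-expression; Principle C requires it to be free (not bound by any c-commanding expression).
— he: subject of the clause headed by 'compared'; the pronoun does not c-command the R-expression — coreference allowed.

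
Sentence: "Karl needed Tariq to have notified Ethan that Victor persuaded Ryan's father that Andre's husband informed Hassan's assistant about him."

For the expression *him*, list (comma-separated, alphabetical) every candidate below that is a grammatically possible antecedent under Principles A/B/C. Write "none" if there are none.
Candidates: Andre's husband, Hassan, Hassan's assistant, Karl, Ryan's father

*him* is a pronoun; Principle B requires it to be free in its binding domain — the clause headed by 'informed'.
— Andre's husband: subject of the clause headed by 'informed'; c-commands the pronoun within its binding domain — blocked (Principle B).
— Hassan: possessor inside the object DP of the clause headed by 'informed'; does not c-command the pronoun — Principle B does not apply; allowed.
— Hassan's assistant: object of the clause headed by 'informed'; c-commands the pronoun within its binding domain — blocked (Principle B).
— Karl: subject of the matrix clause; c-commands the pronoun but lies outside its binding domain — allowed.
— Ryan's father: object of the clause headed by 'persuaded'; c-commands the pronoun but lies outside its binding domain — allowed.

Hassan, Karl, Ryan's father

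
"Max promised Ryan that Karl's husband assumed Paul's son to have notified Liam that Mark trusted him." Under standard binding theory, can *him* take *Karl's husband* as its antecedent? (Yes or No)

*him* is a pronoun; Principle B requires it to be free in its binding domain — the clause headed by 'trusted'.
— Karl's husband: subject of the clause headed by 'assumed'; c-commands the pronoun but lies outside its binding domain — allowed.

Yes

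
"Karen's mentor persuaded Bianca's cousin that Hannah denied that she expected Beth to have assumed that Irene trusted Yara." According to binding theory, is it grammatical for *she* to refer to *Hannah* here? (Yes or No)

Yes

*Hannah* is an R-expression; Principle C requires it to be free (not bound by any c-commanding expression).
— she: subject of the clause headed by 'expected'; the pronoun does not c-command the R-expression — coreference allowed.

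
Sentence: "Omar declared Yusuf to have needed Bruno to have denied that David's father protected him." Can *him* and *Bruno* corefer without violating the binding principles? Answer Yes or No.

*Bruno* is an R-expression; Principle C requires it to be free (not bound by any c-commanding expression).
— him: object of the clause headed by 'protected'; the pronoun does not c-command the R-expression — coreference allowed.

Yes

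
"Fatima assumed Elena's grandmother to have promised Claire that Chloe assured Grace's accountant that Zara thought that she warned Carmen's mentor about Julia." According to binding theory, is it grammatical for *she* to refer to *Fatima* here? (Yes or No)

Yes

*Fatima* is an R-expression; Principle C requires it to be free (not bound by any c-commanding expression).
— she: subject of the clause headed by 'warned'; the pronoun does not c-command the R-expression — coreference allowed.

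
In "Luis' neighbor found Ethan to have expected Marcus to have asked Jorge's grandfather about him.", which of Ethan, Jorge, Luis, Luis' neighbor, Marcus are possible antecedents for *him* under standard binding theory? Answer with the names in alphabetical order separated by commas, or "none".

*him* is a pronoun; Principle B requires it to be free in its binding domain — the clause headed by 'asked'.
— Ethan: subject of the clause headed by 'expected'; c-commands the pronoun but lies outside its binding domain — allowed.
— Jorge: possessor inside the object DP of the clause headed by 'asked'; does not c-command the pronoun — Principle B does not apply; allowed.
— Luis: possessor inside the subject DP of the matrix clause; does not c-command the pronoun — Principle B does not apply; allowed.
— Luis' neighbor: subject of the matrix clause; c-commands the pronoun but lies outside its binding domain — allowed.
— Marcus: subject of the clause headed by 'asked'; c-commands the pronoun within its binding domain — blocked (Principle B).

Ethan, Jorge, Luis, Luis' neighbor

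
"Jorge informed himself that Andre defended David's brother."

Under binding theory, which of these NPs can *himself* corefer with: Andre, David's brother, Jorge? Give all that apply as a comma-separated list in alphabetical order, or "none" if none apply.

Jorge

*himself* is a reflexive; Principle A requires it to be bound within its binding domain — the matrix clause.
— Andre: subject of the clause headed by 'defended'; does not c-command the reflexive — cannot bind it (Principle A).
— David's brother: object of the clause headed by 'defended'; does not c-command the reflexive — cannot bind it (Principle A).
— Jorge: subject of the matrix clause; c-commands the reflexive within its binding domain — allowed (Principle A).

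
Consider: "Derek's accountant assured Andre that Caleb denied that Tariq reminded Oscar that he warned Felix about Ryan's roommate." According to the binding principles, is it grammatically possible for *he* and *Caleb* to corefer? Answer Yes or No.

Yes

*he* is a pronoun; Principle B requires it to be free in its binding domain — the clause headed by 'warned'.
— Caleb: subject of the clause headed by 'denied'; c-commands the pronoun but lies outside its binding domain — allowed.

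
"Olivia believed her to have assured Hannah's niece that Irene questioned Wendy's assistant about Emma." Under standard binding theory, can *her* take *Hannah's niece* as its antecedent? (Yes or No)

*her* is a pronoun; Principle B requires it to be free in its binding domain — the matrix clause.
— Hannah's niece: object of the clause headed by 'assured'; is c-commanded by the pronoun; coreference would bind this R-expression — blocked (Principle C).

No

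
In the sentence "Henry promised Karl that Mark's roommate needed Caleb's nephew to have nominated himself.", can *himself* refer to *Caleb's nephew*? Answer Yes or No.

Yes

*himself* is a reflexive; Principle A requires it to be bound within its binding domain — the clause headed by 'nominated'.
— Caleb's nephew: subject of the clause headed by 'nominated'; c-commands the reflexive within its binding domain — allowed (Principle A).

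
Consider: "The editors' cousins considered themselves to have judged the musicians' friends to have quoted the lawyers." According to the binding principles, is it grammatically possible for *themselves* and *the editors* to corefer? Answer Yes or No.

No

*themselves* is a reflexive; Principle A requires it to be bound within its binding domain — the matrix clause.
— the editors: possessor inside the subject DP of the matrix clause; does not c-command the reflexive — cannot bind it (Principle A).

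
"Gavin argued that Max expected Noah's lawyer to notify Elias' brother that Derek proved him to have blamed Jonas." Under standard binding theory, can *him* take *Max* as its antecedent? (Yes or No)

Yes

*him* is a pronoun; Principle B requires it to be free in its binding domain — the clause headed by 'proved'.
— Max: subject of the clause headed by 'expected'; c-commands the pronoun but lies outside its binding domain — allowed.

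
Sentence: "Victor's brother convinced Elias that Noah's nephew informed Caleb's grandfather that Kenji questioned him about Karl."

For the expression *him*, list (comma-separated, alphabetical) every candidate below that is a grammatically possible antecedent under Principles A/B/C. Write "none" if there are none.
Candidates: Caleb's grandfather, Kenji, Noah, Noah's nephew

*him* is a pronoun; Principle B requires it to be free in its binding domain — the clause headed by 'questioned'.
— Caleb's grandfather: object of the clause headed by 'informed'; c-commands the pronoun but lies outside its binding domain — allowed.
— Kenji: subject of the clause headed by 'questioned'; c-commands the pronoun within its binding domain — blocked (Principle B).
— Noah: possessor inside the subject DP of the clause headed by 'informed'; does not c-command the pronoun — Principle B does not apply; allowed.
— Noah's nephew: subject of the clause headed by 'informed'; c-commands the pronoun but lies outside its binding domain — allowed.

Caleb's grandfather, Noah, Noah's nephew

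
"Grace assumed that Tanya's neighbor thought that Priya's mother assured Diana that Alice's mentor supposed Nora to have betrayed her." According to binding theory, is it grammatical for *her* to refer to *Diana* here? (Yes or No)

Yes

*Diana* is an R-expression; Principle C requires it to be free (not bound by any c-commanding expression).
— her: object of the clause headed by 'betrayed'; the pronoun does not c-command the R-expression — coreference allowed.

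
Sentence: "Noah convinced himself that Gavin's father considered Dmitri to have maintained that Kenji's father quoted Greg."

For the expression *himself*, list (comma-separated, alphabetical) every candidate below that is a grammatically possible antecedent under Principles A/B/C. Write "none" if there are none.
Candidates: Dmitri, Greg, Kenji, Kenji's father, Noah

*himself* is a reflexive; Principle A requires it to be bound within its binding domain — the matrix clause.
— Dmitri: subject of the clause headed by 'maintained'; does not c-command the reflexive — cannot bind it (Principle A).
— Greg: object of the clause headed by 'quoted'; does not c-command the reflexive — cannot bind it (Principle A).
— Kenji: possessor inside the subject DP of the clause headed by 'quoted'; does not c-command the reflexive — cannot bind it (Principle A).
— Kenji's father: subject of the clause headed by 'quoted'; does not c-command the reflexive — cannot bind it (Principle A).
— Noah: subject of the matrix clause; c-commands the reflexive within its binding domain — allowed (Principle A).

Noah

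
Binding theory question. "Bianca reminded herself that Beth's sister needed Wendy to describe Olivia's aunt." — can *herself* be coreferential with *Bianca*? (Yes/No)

Yes

*herself* is a reflexive; Principle A requires it to be bound within its binding domain — the matrix clause.
— Bianca: subject of the matrix clause; c-commands the reflexive within its binding domain — allowed (Principle A).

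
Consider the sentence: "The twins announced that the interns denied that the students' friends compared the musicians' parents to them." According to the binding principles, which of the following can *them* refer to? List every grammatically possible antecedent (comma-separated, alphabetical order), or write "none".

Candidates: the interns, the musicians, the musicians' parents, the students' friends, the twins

the interns, the musicians, the twins

*them* is a pronoun; Principle B requires it to be free in its binding domain — the clause headed by 'compared'.
— the interns: subject of the clause headed by 'denied'; c-commands the pronoun but lies outside its binding domain — allowed.
— the musicians: possessor inside the object DP of the clause headed by 'compared'; does not c-command the pronoun — Principle B does not apply; allowed.
— the musicians' parents: object of the clause headed by 'compared'; c-commands the pronoun within its binding domain — blocked (Principle B).
— the students' friends: subject of the clause headed by 'compared'; c-commands the pronoun within its binding domain — blocked (Principle B).
— the twins: subject of the matrix clause; c-commands the pronoun but lies outside its binding domain — allowed.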